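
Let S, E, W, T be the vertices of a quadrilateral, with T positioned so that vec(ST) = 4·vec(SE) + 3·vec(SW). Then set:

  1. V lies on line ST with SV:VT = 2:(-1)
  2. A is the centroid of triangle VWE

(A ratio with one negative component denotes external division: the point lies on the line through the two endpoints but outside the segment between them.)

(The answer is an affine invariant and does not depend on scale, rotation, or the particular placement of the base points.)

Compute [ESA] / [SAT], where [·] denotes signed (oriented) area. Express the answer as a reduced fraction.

[ESA]:[SAT] = 7

Choose coordinates S = (0, 0), E = (1, 0), W = (0, 1), T = (4, 3).
1. V lies on line ST with SV:VT = 2:(-1) ⇒ V = (8, 6)
2. A is the centroid of triangle VWE ⇒ A = (3, 7/3)
2·[ESA] = -7/3, 2·[SAT] = -1/3
[ESA]:[SAT] = -7/3:-1/3 = 7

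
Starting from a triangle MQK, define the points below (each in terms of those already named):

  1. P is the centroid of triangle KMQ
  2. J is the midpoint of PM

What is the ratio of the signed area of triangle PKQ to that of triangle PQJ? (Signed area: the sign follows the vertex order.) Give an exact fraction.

[PKQ]:[PQJ] = 2

Choose coordinates M = (0, 0), Q = (1, 0), K = (0, 1).
1. P is the centroid of triangle KMQ ⇒ P = (1/3, 1/3)
2. J is the midpoint of PM ⇒ J = (1/6, 1/6)
2·[PKQ] = -1/3, 2·[PQJ] = -1/6
[PKQ]:[PQJ] = -1/3:-1/6 = 2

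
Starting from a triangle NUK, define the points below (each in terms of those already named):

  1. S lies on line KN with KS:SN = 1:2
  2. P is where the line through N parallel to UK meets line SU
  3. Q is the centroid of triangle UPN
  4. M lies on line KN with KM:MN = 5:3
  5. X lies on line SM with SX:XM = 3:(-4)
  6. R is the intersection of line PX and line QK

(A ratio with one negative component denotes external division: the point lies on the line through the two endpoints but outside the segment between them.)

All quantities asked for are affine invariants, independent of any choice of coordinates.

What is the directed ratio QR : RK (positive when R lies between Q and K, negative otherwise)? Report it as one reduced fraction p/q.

QR:RK = -137/78

Work in coordinates with N = (0, 0), U = (1, 0), K = (0, 1).
1. S lies on line KN with KS:SN = 1:2 ⇒ S = (0, 2/3)
2. P is where the line through N parallel to UK meets line SU ⇒ P = (-2, 2)
3. Q is the centroid of triangle UPN ⇒ Q = (-1/3, 2/3)
4. M lies on line KN with KM:MN = 5:3 ⇒ M = (0, 3/8)
5. X lies on line SM with SX:XM = 3:(-4) ⇒ X = (0, 37/24)
6. R is the intersection of line PX and line QK ⇒ R = (26/59, 85/59)
R = Q + t·(K−Q) with t = 137/59, so QR:RK = t:(1−t) = 137/59:-78/59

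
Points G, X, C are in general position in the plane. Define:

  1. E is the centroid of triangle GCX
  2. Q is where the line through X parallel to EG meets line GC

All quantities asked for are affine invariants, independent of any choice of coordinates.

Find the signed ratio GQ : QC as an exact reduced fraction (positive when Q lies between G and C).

Choose coordinates G = (0, 0), X = (1, 0), C = (0, 1).
1. E is the centroid of triangle GCX ⇒ E = (1/3, 1/3)
2. Q is where the line through X parallel to EG meets line GC ⇒ Q = (0, -1)
Q = G + t·(C−G) with t = -1, so GQ:QC = t:(1−t) = -1:2

GQ:QC = -1/2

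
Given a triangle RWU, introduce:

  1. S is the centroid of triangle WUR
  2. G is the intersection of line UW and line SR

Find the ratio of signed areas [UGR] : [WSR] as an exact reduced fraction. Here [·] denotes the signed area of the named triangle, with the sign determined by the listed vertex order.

[UGR]:[WSR] = -3/2

Choose coordinates R = (0, 0), W = (1, 0), U = (0, 1).
1. S is the centroid of triangle WUR ⇒ S = (1/3, 1/3)
2. G is the intersection of line UW and line SR ⇒ G = (1/2, 1/2)
2·[UGR] = -1/2, 2·[WSR] = 1/3
[UGR]:[WSR] = -1/2:1/3 = -3/2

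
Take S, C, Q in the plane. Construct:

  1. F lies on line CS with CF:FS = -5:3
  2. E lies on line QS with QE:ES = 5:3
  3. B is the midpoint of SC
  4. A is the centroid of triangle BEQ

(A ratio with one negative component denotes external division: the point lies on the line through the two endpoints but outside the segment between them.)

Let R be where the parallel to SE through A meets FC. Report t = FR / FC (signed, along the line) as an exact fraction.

t = 2/3

Work in coordinates with S = (0, 0), C = (1, 0), Q = (0, 1).
1. F lies on line CS with CF:FS = -5:3 ⇒ F = (-3/2, 0)
2. E lies on line QS with QE:ES = 5:3 ⇒ E = (0, 3/8)
3. B is the midpoint of SC ⇒ B = (1/2, 0)
4. A is the centroid of triangle BEQ ⇒ A = (1/6, 11/24)
through A parallel to SE: direction (0, 3/8); meets FC at R = (1/6, 0)
R = F + t·(C−F) with t = 2/3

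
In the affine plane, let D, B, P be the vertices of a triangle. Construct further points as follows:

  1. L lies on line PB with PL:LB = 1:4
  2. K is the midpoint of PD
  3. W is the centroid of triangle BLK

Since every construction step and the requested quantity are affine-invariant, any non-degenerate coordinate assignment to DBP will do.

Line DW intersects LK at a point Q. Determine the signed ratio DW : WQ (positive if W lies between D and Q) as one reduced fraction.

Assign D = (0, 0), B = (1, 0), P = (0, 1) — the answer is frame-independent, so this choice is without loss of generality.
1. L lies on line PB with PL:LB = 1:4 ⇒ L = (1/5, 4/5)
2. K is the midpoint of PD ⇒ K = (0, 1/2)
3. W is the centroid of triangle BLK ⇒ W = (2/5, 13/30)
line DW meets LK at Q = (-6/5, -13/10)
W = D + t·(Q−D) with t = -1/3, so DW:WQ = -1/3:4/3

DW:WQ = -1/4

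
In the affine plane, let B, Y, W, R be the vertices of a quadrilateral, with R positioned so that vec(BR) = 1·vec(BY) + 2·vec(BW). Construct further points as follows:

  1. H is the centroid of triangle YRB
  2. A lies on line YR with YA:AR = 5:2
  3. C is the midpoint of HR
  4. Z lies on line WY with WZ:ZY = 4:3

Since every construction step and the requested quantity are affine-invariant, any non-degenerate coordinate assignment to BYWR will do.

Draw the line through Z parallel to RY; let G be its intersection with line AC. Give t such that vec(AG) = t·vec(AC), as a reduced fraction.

Assign B = (0, 0), Y = (1, 0), W = (0, 1), R = (1, 2) — the answer is frame-independent, so this choice is without loss of generality.
1. H is the centroid of triangle YRB ⇒ H = (2/3, 2/3)
2. A lies on line YR with YA:AR = 5:2 ⇒ A = (1, 10/7)
3. C is the midpoint of HR ⇒ C = (5/6, 4/3)
4. Z lies on line WY with WZ:ZY = 4:3 ⇒ Z = (4/7, 3/7)
through Z parallel to RY: direction (0, -2); meets AC at G = (4/7, 58/49)
G = A + t·(C−A) with t = 18/7

t = 18/7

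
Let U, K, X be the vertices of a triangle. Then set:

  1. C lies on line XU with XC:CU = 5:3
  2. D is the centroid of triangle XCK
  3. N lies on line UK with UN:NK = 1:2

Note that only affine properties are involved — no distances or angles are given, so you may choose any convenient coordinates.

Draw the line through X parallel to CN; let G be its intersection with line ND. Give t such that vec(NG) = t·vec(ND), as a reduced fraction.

t = 15/11

Assign U = (0, 0), K = (1, 0), X = (0, 1) — the answer is frame-independent, so this choice is without loss of generality.
1. C lies on line XU with XC:CU = 5:3 ⇒ C = (0, 3/8)
2. D is the centroid of triangle XCK ⇒ D = (1/3, 11/24)
3. N lies on line UK with UN:NK = 1:2 ⇒ N = (1/3, 0)
through X parallel to CN: direction (1/3, -3/8); meets ND at G = (1/3, 5/8)
G = N + t·(D−N) with t = 15/11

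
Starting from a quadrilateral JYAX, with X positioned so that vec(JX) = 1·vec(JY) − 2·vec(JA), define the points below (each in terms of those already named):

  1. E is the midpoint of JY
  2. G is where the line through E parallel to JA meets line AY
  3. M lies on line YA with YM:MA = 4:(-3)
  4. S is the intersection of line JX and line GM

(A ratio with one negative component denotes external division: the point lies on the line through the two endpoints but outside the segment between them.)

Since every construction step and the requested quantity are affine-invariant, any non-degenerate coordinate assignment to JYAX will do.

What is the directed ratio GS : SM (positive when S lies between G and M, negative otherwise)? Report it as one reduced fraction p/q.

Assign J = (0, 0), Y = (1, 0), A = (0, 1), X = (1, -2) — the answer is frame-independent, so this choice is without loss of generality.
1. E is the midpoint of JY ⇒ E = (1/2, 0)
2. G is where the line through E parallel to JA meets line AY ⇒ G = (1/2, 1/2)
3. M lies on line YA with YM:MA = 4:(-3) ⇒ M = (-3, 4)
4. S is the intersection of line JX and line GM ⇒ S = (-1, 2)
S = G + t·(M−G) with t = 3/7, so GS:SM = t:(1−t) = 3/7:4/7

GS:SM = 3/4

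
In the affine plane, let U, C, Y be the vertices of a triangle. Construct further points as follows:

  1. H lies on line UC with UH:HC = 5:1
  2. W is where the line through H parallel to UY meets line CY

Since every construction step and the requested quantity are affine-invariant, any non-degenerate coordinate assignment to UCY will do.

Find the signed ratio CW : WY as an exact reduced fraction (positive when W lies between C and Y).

Work in coordinates with U = (0, 0), C = (1, 0), Y = (0, 1).
1. H lies on line UC with UH:HC = 5:1 ⇒ H = (5/6, 0)
2. W is where the line through H parallel to UY meets line CY ⇒ W = (5/6, 1/6)
W = C + t·(Y−C) with t = 1/6, so CW:WY = t:(1−t) = 1/6:5/6

CW:WY = 1/5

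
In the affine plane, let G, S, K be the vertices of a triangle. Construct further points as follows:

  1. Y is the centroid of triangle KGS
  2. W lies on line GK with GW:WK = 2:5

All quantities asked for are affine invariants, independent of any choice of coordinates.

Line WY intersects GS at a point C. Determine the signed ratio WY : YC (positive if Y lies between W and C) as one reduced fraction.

Choose coordinates G = (0, 0), S = (1, 0), K = (0, 1).
1. Y is the centroid of triangle KGS ⇒ Y = (1/3, 1/3)
2. W lies on line GK with GW:WK = 2:5 ⇒ W = (0, 2/7)
line WY meets GS at C = (-2, 0)
Y = W + t·(C−W) with t = -1/6, so WY:YC = -1/6:7/6

WY:YC = -1/7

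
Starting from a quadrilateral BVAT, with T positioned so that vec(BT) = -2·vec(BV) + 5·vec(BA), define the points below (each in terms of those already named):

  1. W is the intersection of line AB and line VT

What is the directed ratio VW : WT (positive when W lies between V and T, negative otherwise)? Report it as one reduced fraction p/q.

VW:WT = 1/2

Set B = (0, 0), V = (1, 0), A = (0, 1), T = (-2, 5); any affine frame gives the same invariant.
1. W is the intersection of line AB and line VT ⇒ W = (0, 5/3)
W = V + t·(T−V) with t = 1/3, so VW:WT = t:(1−t) = 1/3:2/3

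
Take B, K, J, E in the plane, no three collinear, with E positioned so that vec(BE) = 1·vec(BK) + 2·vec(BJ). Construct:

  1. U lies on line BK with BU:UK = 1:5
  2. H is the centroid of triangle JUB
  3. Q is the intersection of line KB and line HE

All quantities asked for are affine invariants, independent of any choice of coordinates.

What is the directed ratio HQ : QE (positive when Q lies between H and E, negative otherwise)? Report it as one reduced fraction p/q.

Assign B = (0, 0), K = (1, 0), J = (0, 1), E = (1, 2) — the answer is frame-independent, so this choice is without loss of generality.
1. U lies on line BK with BU:UK = 1:5 ⇒ U = (1/6, 0)
2. H is the centroid of triangle JUB ⇒ H = (1/18, 1/3)
3. Q is the intersection of line KB and line HE ⇒ Q = (-2/15, 0)
Q = H + t·(E−H) with t = -1/5, so HQ:QE = t:(1−t) = -1/5:6/5

HQ:QE = -1/6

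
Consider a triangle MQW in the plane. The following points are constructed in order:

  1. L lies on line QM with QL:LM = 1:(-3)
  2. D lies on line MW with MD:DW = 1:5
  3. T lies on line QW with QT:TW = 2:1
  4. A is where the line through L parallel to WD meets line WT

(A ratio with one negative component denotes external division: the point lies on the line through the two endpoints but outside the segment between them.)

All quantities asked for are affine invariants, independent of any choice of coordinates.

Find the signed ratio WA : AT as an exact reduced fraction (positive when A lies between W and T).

WA:AT = -9/7

Assign M = (0, 0), Q = (1, 0), W = (0, 1) — the answer is frame-independent, so this choice is without loss of generality.
1. L lies on line QM with QL:LM = 1:(-3) ⇒ L = (3/2, 0)
2. D lies on line MW with MD:DW = 1:5 ⇒ D = (0, 1/6)
3. T lies on line QW with QT:TW = 2:1 ⇒ T = (1/3, 2/3)
4. A is where the line through L parallel to WD meets line WT ⇒ A = (3/2, -1/2)
A = W + t·(T−W) with t = 9/2, so WA:AT = t:(1−t) = 9/2:-7/2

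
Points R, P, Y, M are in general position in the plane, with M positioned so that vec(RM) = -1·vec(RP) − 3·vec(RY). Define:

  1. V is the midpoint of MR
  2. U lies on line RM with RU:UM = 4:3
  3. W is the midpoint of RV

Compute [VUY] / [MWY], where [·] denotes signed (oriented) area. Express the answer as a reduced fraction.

[VUY]:[MWY] = -2/21

Assign R = (0, 0), P = (1, 0), Y = (0, 1), M = (-1, -3) — the answer is frame-independent, so this choice is without loss of generality.
1. V is the midpoint of MR ⇒ V = (-1/2, -3/2)
2. U lies on line RM with RU:UM = 4:3 ⇒ U = (-4/7, -12/7)
3. W is the midpoint of RV ⇒ W = (-1/4, -3/4)
2·[VUY] = -1/14, 2·[MWY] = 3/4
[VUY]:[MWY] = -1/14:3/4 = -2/21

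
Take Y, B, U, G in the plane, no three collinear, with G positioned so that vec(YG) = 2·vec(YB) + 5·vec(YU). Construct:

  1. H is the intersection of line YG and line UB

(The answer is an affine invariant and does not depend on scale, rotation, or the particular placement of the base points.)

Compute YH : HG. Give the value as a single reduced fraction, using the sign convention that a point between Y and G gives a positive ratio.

YH:HG = 1/6

Choose coordinates Y = (0, 0), B = (1, 0), U = (0, 1), G = (2, 5).
1. H is the intersection of line YG and line UB ⇒ H = (2/7, 5/7)
H = Y + t·(G−Y) with t = 1/7, so YH:HG = t:(1−t) = 1/7:6/7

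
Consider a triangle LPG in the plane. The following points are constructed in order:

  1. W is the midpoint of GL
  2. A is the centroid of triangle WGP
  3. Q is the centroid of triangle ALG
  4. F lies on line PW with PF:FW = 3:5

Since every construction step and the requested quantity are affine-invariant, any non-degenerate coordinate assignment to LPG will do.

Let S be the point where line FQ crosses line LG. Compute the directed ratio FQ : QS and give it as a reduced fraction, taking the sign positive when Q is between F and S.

Set L = (0, 0), P = (1, 0), G = (0, 1); any affine frame gives the same invariant.
1. W is the midpoint of GL ⇒ W = (0, 1/2)
2. A is the centroid of triangle WGP ⇒ A = (1/3, 1/2)
3. Q is the centroid of triangle ALG ⇒ Q = (1/9, 1/2)
4. F lies on line PW with PF:FW = 3:5 ⇒ F = (5/8, 3/16)
line FQ meets LG at S = (0, 21/37)
Q = F + t·(S−F) with t = 37/45, so FQ:QS = 37/45:8/45

FQ:QS = 37/8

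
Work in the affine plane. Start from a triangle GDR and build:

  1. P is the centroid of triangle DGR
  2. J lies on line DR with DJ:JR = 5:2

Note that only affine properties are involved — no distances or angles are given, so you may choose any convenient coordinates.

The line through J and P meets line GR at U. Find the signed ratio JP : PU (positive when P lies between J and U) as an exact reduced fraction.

JP:PU = -1/7

Assign G = (0, 0), D = (1, 0), R = (0, 1) — the answer is frame-independent, so this choice is without loss of generality.
1. P is the centroid of triangle DGR ⇒ P = (1/3, 1/3)
2. J lies on line DR with DJ:JR = 5:2 ⇒ J = (2/7, 5/7)
line JP meets GR at U = (0, 3)
P = J + t·(U−J) with t = -1/6, so JP:PU = -1/6:7/6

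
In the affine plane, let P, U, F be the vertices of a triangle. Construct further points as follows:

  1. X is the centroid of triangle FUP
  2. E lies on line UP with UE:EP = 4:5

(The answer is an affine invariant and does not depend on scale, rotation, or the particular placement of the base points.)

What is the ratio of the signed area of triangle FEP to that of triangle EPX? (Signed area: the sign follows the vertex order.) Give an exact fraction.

Assign P = (0, 0), U = (1, 0), F = (0, 1) — the answer is frame-independent, so this choice is without loss of generality.
1. X is the centroid of triangle FUP ⇒ X = (1/3, 1/3)
2. E lies on line UP with UE:EP = 4:5 ⇒ E = (5/9, 0)
2·[FEP] = -5/9, 2·[EPX] = -5/27
[FEP]:[EPX] = -5/9:-5/27 = 3

[FEP]:[EPX] = 3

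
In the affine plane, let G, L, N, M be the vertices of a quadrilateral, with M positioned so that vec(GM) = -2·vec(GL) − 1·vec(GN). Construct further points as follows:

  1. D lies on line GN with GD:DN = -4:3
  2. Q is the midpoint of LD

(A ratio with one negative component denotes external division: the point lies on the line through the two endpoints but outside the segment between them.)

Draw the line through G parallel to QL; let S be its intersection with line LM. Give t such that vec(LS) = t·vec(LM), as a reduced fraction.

t = 4/13

Work in coordinates with G = (0, 0), L = (1, 0), N = (0, 1), M = (-2, -1).
1. D lies on line GN with GD:DN = -4:3 ⇒ D = (0, 4)
2. Q is the midpoint of LD ⇒ Q = (1/2, 2)
through G parallel to QL: direction (1/2, -2); meets LM at S = (1/13, -4/13)
S = L + t·(M−L) with t = 4/13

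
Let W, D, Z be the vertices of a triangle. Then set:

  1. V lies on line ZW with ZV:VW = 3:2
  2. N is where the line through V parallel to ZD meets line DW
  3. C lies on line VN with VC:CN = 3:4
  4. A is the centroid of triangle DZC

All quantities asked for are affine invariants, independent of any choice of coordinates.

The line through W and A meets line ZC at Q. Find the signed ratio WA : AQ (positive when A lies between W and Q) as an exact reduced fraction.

WA:AQ = -13/7

Assign W = (0, 0), D = (1, 0), Z = (0, 1) — the answer is frame-independent, so this choice is without loss of generality.
1. V lies on line ZW with ZV:VW = 3:2 ⇒ V = (0, 2/5)
2. N is where the line through V parallel to ZD meets line DW ⇒ N = (2/5, 0)
3. C lies on line VN with VC:CN = 3:4 ⇒ C = (6/35, 8/35)
4. A is the centroid of triangle DZC ⇒ A = (41/105, 43/105)
line WA meets ZC at Q = (82/455, 86/455)
A = W + t·(Q−W) with t = 13/6, so WA:AQ = 13/6:-7/6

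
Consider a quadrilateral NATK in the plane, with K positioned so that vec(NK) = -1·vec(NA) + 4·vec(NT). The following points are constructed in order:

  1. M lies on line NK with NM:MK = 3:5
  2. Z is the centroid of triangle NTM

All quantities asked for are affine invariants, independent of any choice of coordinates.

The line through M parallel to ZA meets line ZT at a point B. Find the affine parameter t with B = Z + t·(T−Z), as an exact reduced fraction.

Work in coordinates with N = (0, 0), A = (1, 0), T = (0, 1), K = (-1, 4).
1. M lies on line NK with NM:MK = 3:5 ⇒ M = (-3/8, 3/2)
2. Z is the centroid of triangle NTM ⇒ Z = (-1/8, 5/6)
through M parallel to ZA: direction (9/8, -5/6); meets ZT at B = (3/28, 8/7)
B = Z + t·(T−Z) with t = 13/7

t = 13/7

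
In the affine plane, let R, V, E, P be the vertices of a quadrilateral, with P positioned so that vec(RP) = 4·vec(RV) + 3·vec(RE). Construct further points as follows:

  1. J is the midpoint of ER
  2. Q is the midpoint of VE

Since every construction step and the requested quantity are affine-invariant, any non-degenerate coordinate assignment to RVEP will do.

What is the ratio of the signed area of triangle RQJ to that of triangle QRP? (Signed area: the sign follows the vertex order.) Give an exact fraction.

Choose coordinates R = (0, 0), V = (1, 0), E = (0, 1), P = (4, 3).
1. J is the midpoint of ER ⇒ J = (0, 1/2)
2. Q is the midpoint of VE ⇒ Q = (1/2, 1/2)
2·[RQJ] = 1/4, 2·[QRP] = 1/2
[RQJ]:[QRP] = 1/4:1/2 = 1/2

[RQJ]:[QRP] = 1/2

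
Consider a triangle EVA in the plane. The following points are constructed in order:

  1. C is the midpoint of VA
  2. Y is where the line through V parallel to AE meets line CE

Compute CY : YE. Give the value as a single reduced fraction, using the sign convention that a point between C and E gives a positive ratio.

Set E = (0, 0), V = (1, 0), A = (0, 1); any affine frame gives the same invariant.
1. C is the midpoint of VA ⇒ C = (1/2, 1/2)
2. Y is where the line through V parallel to AE meets line CE ⇒ Y = (1, 1)
Y = C + t·(E−C) with t = -1, so CY:YE = t:(1−t) = -1:2

CY:YE = -1/2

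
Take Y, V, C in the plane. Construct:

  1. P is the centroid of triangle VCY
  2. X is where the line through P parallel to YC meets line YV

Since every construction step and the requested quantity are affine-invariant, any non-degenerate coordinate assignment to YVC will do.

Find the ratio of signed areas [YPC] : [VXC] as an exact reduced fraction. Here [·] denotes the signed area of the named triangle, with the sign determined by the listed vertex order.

Set Y = (0, 0), V = (1, 0), C = (0, 1); any affine frame gives the same invariant.
1. P is the centroid of triangle VCY ⇒ P = (1/3, 1/3)
2. X is where the line through P parallel to YC meets line YV ⇒ X = (1/3, 0)
2·[YPC] = 1/3, 2·[VXC] = -2/3
[YPC]:[VXC] = 1/3:-2/3 = -1/2

[YPC]:[VXC] = -1/2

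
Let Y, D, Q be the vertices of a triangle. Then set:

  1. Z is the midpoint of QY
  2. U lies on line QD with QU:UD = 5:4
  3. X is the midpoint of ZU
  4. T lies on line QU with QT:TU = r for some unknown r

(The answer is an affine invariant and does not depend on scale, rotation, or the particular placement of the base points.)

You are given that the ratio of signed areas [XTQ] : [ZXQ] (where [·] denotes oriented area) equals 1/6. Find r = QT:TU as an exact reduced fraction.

Work in coordinates with Y = (0, 0), D = (1, 0), Q = (0, 1).
1. Z is the midpoint of QY ⇒ Z = (0, 1/2)
2. U lies on line QD with QU:UD = 5:4 ⇒ U = (5/9, 4/9)
3. X is the midpoint of ZU ⇒ X = (5/18, 17/36)
4. With QT:TU = r, write λ = r/(r+1) so T = Q + λ·(U−Q); T is affine-linear in λ
Every point depending on T is an affine combination of T and λ-independent points, so each such coordinate is linear in λ; the λ² term in each signed area is a multiple of (U−Q)×(U−Q) = 0, so 2·[XTQ] and 2·[ZXQ] are each linear in λ. Evaluating at λ=0 and λ=1:
  2·[XTQ] = 5/36·λ,   2·[ZXQ] = 5/36
So [XTQ]:[ZXQ] = (5/36·λ) / (5/36). Setting this equal to 1/6:
  5/36·λ = 1/6·(5/36)  ⇒  λ = 1/6
Then r = λ/(1−λ) = (1/6)/(5/6) = 1/5. Check: with r = 1/5, T = (5/54, 49/54) and [XTQ]:[ZXQ] = 1/6 as required.

r = 1/5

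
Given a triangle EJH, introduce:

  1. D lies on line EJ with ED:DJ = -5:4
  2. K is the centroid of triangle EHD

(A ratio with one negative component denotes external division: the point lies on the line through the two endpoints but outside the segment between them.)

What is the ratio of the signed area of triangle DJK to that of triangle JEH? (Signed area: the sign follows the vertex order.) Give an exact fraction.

Assign E = (0, 0), J = (1, 0), H = (0, 1) — the answer is frame-independent, so this choice is without loss of generality.
1. D lies on line EJ with ED:DJ = -5:4 ⇒ D = (5, 0)
2. K is the centroid of triangle EHD ⇒ K = (5/3, 1/3)
2·[DJK] = -4/3, 2·[JEH] = -1
[DJK]:[JEH] = -4/3:-1 = 4/3

[DJK]:[JEH] = 4/3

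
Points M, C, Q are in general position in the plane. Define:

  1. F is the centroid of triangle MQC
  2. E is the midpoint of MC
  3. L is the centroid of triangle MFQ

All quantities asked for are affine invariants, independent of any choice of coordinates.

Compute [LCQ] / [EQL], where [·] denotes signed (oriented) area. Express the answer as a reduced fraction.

Assign M = (0, 0), C = (1, 0), Q = (0, 1) — the answer is frame-independent, so this choice is without loss of generality.
1. F is the centroid of triangle MQC ⇒ F = (1/3, 1/3)
2. E is the midpoint of MC ⇒ E = (1/2, 0)
3. L is the centroid of triangle MFQ ⇒ L = (1/9, 4/9)
2·[LCQ] = 4/9, 2·[EQL] = 1/6
[LCQ]:[EQL] = 4/9:1/6 = 8/3

[LCQ]:[EQL] = 8/3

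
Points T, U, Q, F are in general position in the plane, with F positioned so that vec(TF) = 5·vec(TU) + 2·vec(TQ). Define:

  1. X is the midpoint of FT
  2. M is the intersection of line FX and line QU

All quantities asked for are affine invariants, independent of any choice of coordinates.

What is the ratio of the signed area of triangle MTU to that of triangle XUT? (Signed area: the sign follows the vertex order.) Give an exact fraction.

[MTU]:[XUT] = -2/7

Choose coordinates T = (0, 0), U = (1, 0), Q = (0, 1), F = (5, 2).
1. X is the midpoint of FT ⇒ X = (5/2, 1)
2. M is the intersection of line FX and line QU ⇒ M = (5/7, 2/7)
2·[MTU] = 2/7, 2·[XUT] = -1
[MTU]:[XUT] = 2/7:-1 = -2/7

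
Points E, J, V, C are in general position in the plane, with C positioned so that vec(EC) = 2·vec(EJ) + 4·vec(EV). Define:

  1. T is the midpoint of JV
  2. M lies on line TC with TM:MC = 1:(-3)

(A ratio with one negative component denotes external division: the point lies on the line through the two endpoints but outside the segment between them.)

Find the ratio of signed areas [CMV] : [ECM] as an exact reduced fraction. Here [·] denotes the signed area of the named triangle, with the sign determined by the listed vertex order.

Work in coordinates with E = (0, 0), J = (1, 0), V = (0, 1), C = (2, 4).
1. T is the midpoint of JV ⇒ T = (1/2, 1/2)
2. M lies on line TC with TM:MC = 1:(-3) ⇒ M = (-1/4, -5/4)
2·[CMV] = -15/4, 2·[ECM] = -3/2
[CMV]:[ECM] = -15/4:-3/2 = 5/2

[CMV]:[ECM] = 5/2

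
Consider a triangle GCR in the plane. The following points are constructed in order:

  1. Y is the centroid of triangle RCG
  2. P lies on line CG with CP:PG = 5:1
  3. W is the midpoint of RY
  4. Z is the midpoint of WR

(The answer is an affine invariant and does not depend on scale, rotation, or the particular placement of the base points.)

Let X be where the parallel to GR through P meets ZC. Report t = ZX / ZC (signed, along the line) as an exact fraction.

Set G = (0, 0), C = (1, 0), R = (0, 1); any affine frame gives the same invariant.
1. Y is the centroid of triangle RCG ⇒ Y = (1/3, 1/3)
2. P lies on line CG with CP:PG = 5:1 ⇒ P = (1/6, 0)
3. W is the midpoint of RY ⇒ W = (1/6, 2/3)
4. Z is the midpoint of WR ⇒ Z = (1/12, 5/6)
through P parallel to GR: direction (0, 1); meets ZC at X = (1/6, 25/33)
X = Z + t·(C−Z) with t = 1/11

t = 1/11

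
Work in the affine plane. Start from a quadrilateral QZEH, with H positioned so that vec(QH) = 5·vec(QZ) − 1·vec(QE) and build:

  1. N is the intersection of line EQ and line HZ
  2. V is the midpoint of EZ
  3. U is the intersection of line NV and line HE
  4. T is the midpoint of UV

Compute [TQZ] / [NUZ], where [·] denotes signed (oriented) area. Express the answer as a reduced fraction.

[TQZ]:[NUZ] = -14/15

Assign Q = (0, 0), Z = (1, 0), E = (0, 1), H = (5, -1) — the answer is frame-independent, so this choice is without loss of generality.
1. N is the intersection of line EQ and line HZ ⇒ N = (0, 1/4)
2. V is the midpoint of EZ ⇒ V = (1/2, 1/2)
3. U is the intersection of line NV and line HE ⇒ U = (5/6, 2/3)
4. T is the midpoint of UV ⇒ T = (2/3, 7/12)
2·[TQZ] = 7/12, 2·[NUZ] = -5/8
[TQZ]:[NUZ] = 7/12:-5/8 = -14/15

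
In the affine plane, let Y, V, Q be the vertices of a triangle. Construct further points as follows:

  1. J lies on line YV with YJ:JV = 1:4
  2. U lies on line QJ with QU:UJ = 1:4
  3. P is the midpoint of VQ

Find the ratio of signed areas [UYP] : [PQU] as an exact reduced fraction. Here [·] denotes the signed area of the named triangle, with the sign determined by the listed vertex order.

Set Y = (0, 0), V = (1, 0), Q = (0, 1); any affine frame gives the same invariant.
1. J lies on line YV with YJ:JV = 1:4 ⇒ J = (1/5, 0)
2. U lies on line QJ with QU:UJ = 1:4 ⇒ U = (1/25, 4/5)
3. P is the midpoint of VQ ⇒ P = (1/2, 1/2)
2·[UYP] = 19/50, 2·[PQU] = 2/25
[UYP]:[PQU] = 19/50:2/25 = 19/4

[UYP]:[PQU] = 19/4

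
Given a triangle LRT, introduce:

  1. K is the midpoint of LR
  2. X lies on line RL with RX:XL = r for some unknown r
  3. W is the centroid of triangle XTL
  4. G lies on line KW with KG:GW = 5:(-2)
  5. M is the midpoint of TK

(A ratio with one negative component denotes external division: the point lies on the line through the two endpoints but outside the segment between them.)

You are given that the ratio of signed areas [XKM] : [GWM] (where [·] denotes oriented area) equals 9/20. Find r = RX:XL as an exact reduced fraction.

r = 5/4

Work in coordinates with L = (0, 0), R = (1, 0), T = (0, 1).
1. K is the midpoint of LR ⇒ K = (1/2, 0)
2. With RX:XL = r, write λ = r/(r+1) so X = R + λ·(L−R); X is affine-linear in λ
3. W is the centroid of triangle XTL ⇒ W is an affine combination of earlier points and hence also affine-linear in λ
4. G lies on line KW with KG:GW = 5:(-2) ⇒ G is an affine combination of earlier points and hence also affine-linear in λ
5. M is the midpoint of TK ⇒ M = (1/4, 1/2)
Every point depending on X is an affine combination of X and λ-independent points, so each such coordinate is linear in λ; the λ² term in each signed area is a multiple of (L−R)×(L−R) = 0, so 2·[XKM] and 2·[GWM] are each linear in λ. Evaluating at λ=0 and λ=1:
  2·[XKM] = 1/2·λ − 1/4,   2·[GWM] = 1/9·λ
So [XKM]:[GWM] = (1/2·λ − 1/4) / (1/9·λ). Setting this equal to 9/20:
  1/2·λ − 1/4 = 9/20·(1/9·λ)  ⇒  λ = 5/9
Then r = λ/(1−λ) = (5/9)/(4/9) = 5/4. Check: with r = 5/4, X = (4/9, 0) and [XKM]:[GWM] = 9/20 as required.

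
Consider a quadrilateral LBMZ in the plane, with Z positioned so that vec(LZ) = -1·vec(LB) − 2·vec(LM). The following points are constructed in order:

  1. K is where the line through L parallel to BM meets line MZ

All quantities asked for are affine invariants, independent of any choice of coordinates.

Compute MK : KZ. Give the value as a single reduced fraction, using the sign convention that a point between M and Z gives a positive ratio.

MK:KZ = 1/3

Choose coordinates L = (0, 0), B = (1, 0), M = (0, 1), Z = (-1, -2).
1. K is where the line through L parallel to BM meets line MZ ⇒ K = (-1/4, 1/4)
K = M + t·(Z−M) with t = 1/4, so MK:KZ = t:(1−t) = 1/4:3/4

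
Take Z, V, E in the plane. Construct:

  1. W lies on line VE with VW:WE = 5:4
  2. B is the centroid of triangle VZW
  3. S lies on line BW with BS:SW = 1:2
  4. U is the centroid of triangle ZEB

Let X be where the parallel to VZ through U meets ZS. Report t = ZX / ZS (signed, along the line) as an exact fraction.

t = 32/25

Assign Z = (0, 0), V = (1, 0), E = (0, 1) — the answer is frame-independent, so this choice is without loss of generality.
1. W lies on line VE with VW:WE = 5:4 ⇒ W = (4/9, 5/9)
2. B is the centroid of triangle VZW ⇒ B = (13/27, 5/27)
3. S lies on line BW with BS:SW = 1:2 ⇒ S = (38/81, 25/81)
4. U is the centroid of triangle ZEB ⇒ U = (13/81, 32/81)
through U parallel to VZ: direction (-1, 0); meets ZS at X = (1216/2025, 32/81)
X = Z + t·(S−Z) with t = 32/25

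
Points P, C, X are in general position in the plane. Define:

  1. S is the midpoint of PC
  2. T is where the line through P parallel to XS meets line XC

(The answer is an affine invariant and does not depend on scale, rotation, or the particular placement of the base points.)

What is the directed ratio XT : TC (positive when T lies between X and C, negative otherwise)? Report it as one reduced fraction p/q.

XT:TC = -1/2

Set P = (0, 0), C = (1, 0), X = (0, 1); any affine frame gives the same invariant.
1. S is the midpoint of PC ⇒ S = (1/2, 0)
2. T is where the line through P parallel to XS meets line XC ⇒ T = (-1, 2)
T = X + t·(C−X) with t = -1, so XT:TC = t:(1−t) = -1:2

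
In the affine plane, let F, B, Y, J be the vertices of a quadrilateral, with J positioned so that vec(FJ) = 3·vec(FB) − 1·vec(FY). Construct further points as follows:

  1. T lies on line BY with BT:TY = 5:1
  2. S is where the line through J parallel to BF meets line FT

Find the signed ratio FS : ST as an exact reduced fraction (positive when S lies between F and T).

FS:ST = -6/11

Set F = (0, 0), B = (1, 0), Y = (0, 1), J = (3, -1); any affine frame gives the same invariant.
1. T lies on line BY with BT:TY = 5:1 ⇒ T = (1/6, 5/6)
2. S is where the line through J parallel to BF meets line FT ⇒ S = (-1/5, -1)
S = F + t·(T−F) with t = -6/5, so FS:ST = t:(1−t) = -6/5:11/5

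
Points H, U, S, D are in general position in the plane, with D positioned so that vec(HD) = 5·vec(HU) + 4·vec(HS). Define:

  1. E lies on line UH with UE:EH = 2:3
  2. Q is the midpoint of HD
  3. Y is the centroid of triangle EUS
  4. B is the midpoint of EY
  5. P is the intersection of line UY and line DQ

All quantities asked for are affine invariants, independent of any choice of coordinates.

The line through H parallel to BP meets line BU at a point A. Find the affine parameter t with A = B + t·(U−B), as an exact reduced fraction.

Work in coordinates with H = (0, 0), U = (1, 0), S = (0, 1), D = (5, 4).
1. E lies on line UH with UE:EH = 2:3 ⇒ E = (3/5, 0)
2. Q is the midpoint of HD ⇒ Q = (5/2, 2)
3. Y is the centroid of triangle EUS ⇒ Y = (8/15, 1/3)
4. B is the midpoint of EY ⇒ B = (17/30, 1/6)
5. P is the intersection of line UY and line DQ ⇒ P = (25/53, 20/53)
through H parallel to BP: direction (-151/1590, 67/318); meets BU at A = (-151/720, 67/144)
A = B + t·(U−B) with t = -43/24

t = -43/24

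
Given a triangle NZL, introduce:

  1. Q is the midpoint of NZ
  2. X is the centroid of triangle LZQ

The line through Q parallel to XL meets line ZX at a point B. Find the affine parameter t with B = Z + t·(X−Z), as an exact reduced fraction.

Work in coordinates with N = (0, 0), Z = (1, 0), L = (0, 1).
1. Q is the midpoint of NZ ⇒ Q = (1/2, 0)
2. X is the centroid of triangle LZQ ⇒ X = (1/2, 1/3)
through Q parallel to XL: direction (-1/2, 2/3); meets ZX at B = (0, 2/3)
B = Z + t·(X−Z) with t = 2

t = 2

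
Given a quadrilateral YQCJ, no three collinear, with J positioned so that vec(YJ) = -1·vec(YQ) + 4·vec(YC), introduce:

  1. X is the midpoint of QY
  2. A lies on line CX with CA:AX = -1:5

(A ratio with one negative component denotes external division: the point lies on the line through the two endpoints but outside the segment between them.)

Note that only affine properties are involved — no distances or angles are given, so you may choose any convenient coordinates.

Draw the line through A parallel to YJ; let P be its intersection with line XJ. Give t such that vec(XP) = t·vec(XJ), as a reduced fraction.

t = 5/8

Assign Y = (0, 0), Q = (1, 0), C = (0, 1), J = (-1, 4) — the answer is frame-independent, so this choice is without loss of generality.
1. X is the midpoint of QY ⇒ X = (1/2, 0)
2. A lies on line CX with CA:AX = -1:5 ⇒ A = (-1/8, 5/4)
through A parallel to YJ: direction (-1, 4); meets XJ at P = (-7/16, 5/2)
P = X + t·(J−X) with t = 5/8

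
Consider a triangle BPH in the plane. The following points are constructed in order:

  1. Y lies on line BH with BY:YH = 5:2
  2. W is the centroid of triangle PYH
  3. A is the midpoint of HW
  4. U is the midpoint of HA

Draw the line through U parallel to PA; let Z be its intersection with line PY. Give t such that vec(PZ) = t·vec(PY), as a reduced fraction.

Set B = (0, 0), P = (1, 0), H = (0, 1); any affine frame gives the same invariant.
1. Y lies on line BH with BY:YH = 5:2 ⇒ Y = (0, 5/7)
2. W is the centroid of triangle PYH ⇒ W = (1/3, 4/7)
3. A is the midpoint of HW ⇒ A = (1/6, 11/14)
4. U is the midpoint of HA ⇒ U = (1/12, 25/28)
through U parallel to PA: direction (-5/6, 11/14); meets PY at Z = (9/8, -5/56)
Z = P + t·(Y−P) with t = -1/8

t = -1/8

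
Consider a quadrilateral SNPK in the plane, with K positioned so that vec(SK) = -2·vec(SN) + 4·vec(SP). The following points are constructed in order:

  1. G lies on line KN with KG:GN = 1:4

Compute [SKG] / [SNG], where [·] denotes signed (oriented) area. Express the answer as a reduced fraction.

Work in coordinates with S = (0, 0), N = (1, 0), P = (0, 1), K = (-2, 4).
1. G lies on line KN with KG:GN = 1:4 ⇒ G = (-7/5, 16/5)
2·[SKG] = -4/5, 2·[SNG] = 16/5
[SKG]:[SNG] = -4/5:16/5 = -1/4

[SKG]:[SNG] = -1/4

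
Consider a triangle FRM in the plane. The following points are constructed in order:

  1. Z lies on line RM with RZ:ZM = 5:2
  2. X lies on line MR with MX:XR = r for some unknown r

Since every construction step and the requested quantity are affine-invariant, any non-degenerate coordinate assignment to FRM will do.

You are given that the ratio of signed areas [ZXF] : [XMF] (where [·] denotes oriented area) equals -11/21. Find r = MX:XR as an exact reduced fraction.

r = 3/2

Work in coordinates with F = (0, 0), R = (1, 0), M = (0, 1).
1. Z lies on line RM with RZ:ZM = 5:2 ⇒ Z = (2/7, 5/7)
2. With MX:XR = r, write λ = r/(r+1) so X = M + λ·(R−M); X is affine-linear in λ
Every point depending on X is an affine combination of X and λ-independent points, so each such coordinate is linear in λ; the λ² term in each signed area is a multiple of (R−M)×(R−M) = 0, so 2·[ZXF] and 2·[XMF] are each linear in λ. Evaluating at λ=0 and λ=1:
  2·[ZXF] = −λ + 2/7,   2·[XMF] = λ
So [ZXF]:[XMF] = (−λ + 2/7) / (λ). Setting this equal to -11/21:
  −λ + 2/7 = -11/21·(λ)  ⇒  λ = 3/5
Then r = λ/(1−λ) = (3/5)/(2/5) = 3/2. Check: with r = 3/2, X = (3/5, 2/5) and [ZXF]:[XMF] = -11/21 as required.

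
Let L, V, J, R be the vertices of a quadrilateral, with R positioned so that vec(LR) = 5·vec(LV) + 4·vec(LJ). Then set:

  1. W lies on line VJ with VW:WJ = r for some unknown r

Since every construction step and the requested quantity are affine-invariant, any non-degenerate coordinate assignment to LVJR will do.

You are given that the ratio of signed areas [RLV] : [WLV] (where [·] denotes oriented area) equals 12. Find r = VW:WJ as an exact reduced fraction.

Work in coordinates with L = (0, 0), V = (1, 0), J = (0, 1), R = (5, 4).
1. With VW:WJ = r, write λ = r/(r+1) so W = V + λ·(J−V); W is affine-linear in λ
Every point depending on W is an affine combination of W and λ-independent points, so each such coordinate is linear in λ; the λ² term in each signed area is a multiple of (J−V)×(J−V) = 0, so 2·[RLV] and 2·[WLV] are each linear in λ. Evaluating at λ=0 and λ=1:
  2·[RLV] = 4,   2·[WLV] = λ
So [RLV]:[WLV] = (4) / (λ). Setting this equal to 12:
  4 = 12·(λ)  ⇒  λ = 1/3
Then r = λ/(1−λ) = (1/3)/(2/3) = 1/2. Check: with r = 1/2, W = (2/3, 1/3) and [RLV]:[WLV] = 12 as required.

r = 1/2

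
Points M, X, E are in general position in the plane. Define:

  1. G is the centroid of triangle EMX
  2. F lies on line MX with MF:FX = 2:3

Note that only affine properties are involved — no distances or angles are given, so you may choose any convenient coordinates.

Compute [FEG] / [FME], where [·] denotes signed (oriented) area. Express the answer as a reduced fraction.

Choose coordinates M = (0, 0), X = (1, 0), E = (0, 1).
1. G is the centroid of triangle EMX ⇒ G = (1/3, 1/3)
2. F lies on line MX with MF:FX = 2:3 ⇒ F = (2/5, 0)
2·[FEG] = -1/15, 2·[FME] = -2/5
[FEG]:[FME] = -1/15:-2/5 = 1/6

[FEG]:[FME] = 1/6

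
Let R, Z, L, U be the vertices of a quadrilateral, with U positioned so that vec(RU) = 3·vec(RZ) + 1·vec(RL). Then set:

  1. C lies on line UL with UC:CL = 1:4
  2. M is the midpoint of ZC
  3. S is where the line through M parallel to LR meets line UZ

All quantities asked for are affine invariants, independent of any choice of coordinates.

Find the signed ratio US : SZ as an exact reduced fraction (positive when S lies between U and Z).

US:SZ = 13/7

Choose coordinates R = (0, 0), Z = (1, 0), L = (0, 1), U = (3, 1).
1. C lies on line UL with UC:CL = 1:4 ⇒ C = (12/5, 1)
2. M is the midpoint of ZC ⇒ M = (17/10, 1/2)
3. S is where the line through M parallel to LR meets line UZ ⇒ S = (17/10, 7/20)
S = U + t·(Z−U) with t = 13/20, so US:SZ = t:(1−t) = 13/20:7/20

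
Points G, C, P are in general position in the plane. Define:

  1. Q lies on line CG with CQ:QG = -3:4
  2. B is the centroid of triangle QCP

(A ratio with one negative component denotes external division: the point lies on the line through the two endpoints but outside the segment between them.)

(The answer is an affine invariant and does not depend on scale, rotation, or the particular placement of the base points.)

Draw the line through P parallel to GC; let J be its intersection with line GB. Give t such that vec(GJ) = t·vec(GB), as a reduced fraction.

t = 3

Set G = (0, 0), C = (1, 0), P = (0, 1); any affine frame gives the same invariant.
1. Q lies on line CG with CQ:QG = -3:4 ⇒ Q = (4, 0)
2. B is the centroid of triangle QCP ⇒ B = (5/3, 1/3)
through P parallel to GC: direction (1, 0); meets GB at J = (5, 1)
J = G + t·(B−G) with t = 3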